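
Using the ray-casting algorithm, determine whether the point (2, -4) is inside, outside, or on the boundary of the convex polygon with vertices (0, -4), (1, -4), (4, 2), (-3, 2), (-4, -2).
The point (2, -4) lies strictly outside the polygon

Cast a horizontal ray to the right from the query point and count how many polygon edges it crosses (each edge strictly once or zero times, handled with the usual half-open convention). 
Parity of crossings → even ⇒ outside.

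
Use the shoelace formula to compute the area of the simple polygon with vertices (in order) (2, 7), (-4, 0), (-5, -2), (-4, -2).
Area = 7

Shoelace formula: Area = (1/2) |Σ_i (x_i · y_{i+1} − x_{i+1} · y_i)| (indices mod n). Compute each cross term:
  (2)(0) − (-4)(7) = 28
  (-4)(-2) − (-5)(0) = 8
  (-5)(-2) − (-4)(-2) = 2
  (-4)(7) − (2)(-2) = -24
Sum = 14, so (signed) Area = 14/2 = 7, |Area| = 7.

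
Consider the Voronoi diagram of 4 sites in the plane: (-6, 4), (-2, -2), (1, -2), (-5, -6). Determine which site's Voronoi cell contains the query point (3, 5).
Nearest site = (1, -2)

The Voronoi cell of site s contains exactly those query points closer to s than to any other site. Compute squared distances from q = (3, 5) to each site:
  (1 − 3)² + (-2 − 5)² = 53
  (-2 − 3)² + (-2 − 5)² = 74
  (-6 − 3)² + (4 − 5)² = 82
  (-5 − 3)² + (-6 − 5)² = 185
Minimum is attained by (1, -2), so q lies in its Voronoi cell.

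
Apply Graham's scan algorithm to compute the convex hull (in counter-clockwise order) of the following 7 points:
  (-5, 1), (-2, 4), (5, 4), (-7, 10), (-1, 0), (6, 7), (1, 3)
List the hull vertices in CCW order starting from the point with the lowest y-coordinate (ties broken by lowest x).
Hull (CCW) = [(-1, 0), (5, 4), (6, 7), (-7, 10), (-5, 1)]

Graham scan procedure:
  1. Find the pivot p₀ = point with lowest y (tie → lowest x): (-1, 0).
  2. Sort the remaining points by polar angle around p₀.
  3. Walk through sorted points, maintaining a stack; pop the top while the last three entries make a non-left turn (cross product ≤ 0).
  4. Final stack is the convex hull in CCW order: (-1, 0), (5, 4), (6, 7), (-7, 10), (-5, 1).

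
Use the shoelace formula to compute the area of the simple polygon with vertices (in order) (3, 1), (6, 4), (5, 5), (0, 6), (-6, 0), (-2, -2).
Area = 49

Shoelace formula: Area = (1/2) |Σ_i (x_i · y_{i+1} − x_{i+1} · y_i)| (indices mod n). Compute each cross term:
  (3)(4) − (6)(1) = 6
  (6)(5) − (5)(4) = 10
  (5)(6) − (0)(5) = 30
  (0)(0) − (-6)(6) = 36
  (-6)(-2) − (-2)(0) = 12
  (-2)(1) − (3)(-2) = 4
Sum = 98, so (signed) Area = 98/2 = 49, |Area| = 49.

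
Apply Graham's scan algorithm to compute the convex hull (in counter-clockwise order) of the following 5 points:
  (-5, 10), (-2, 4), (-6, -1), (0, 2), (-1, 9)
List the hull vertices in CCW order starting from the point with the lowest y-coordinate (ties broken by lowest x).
Hull (CCW) = [(-6, -1), (0, 2), (-1, 9), (-5, 10)]

Graham scan procedure:
  1. Find the pivot p₀ = point with lowest y (tie → lowest x): (-6, -1).
  2. Sort the remaining points by polar angle around p₀.
  3. Walk through sorted points, maintaining a stack; pop the top while the last three entries make a non-left turn (cross product ≤ 0).
  4. Final stack is the convex hull in CCW order: (-6, -1), (0, 2), (-1, 9), (-5, 10).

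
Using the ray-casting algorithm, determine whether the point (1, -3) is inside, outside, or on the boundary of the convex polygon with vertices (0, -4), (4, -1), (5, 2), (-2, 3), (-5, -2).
The point (1, -3) lies strictly inside the polygon

Cast a horizontal ray to the right from the query point and count how many polygon edges it crosses (each edge strictly once or zero times, handled with the usual half-open convention). 
Parity of crossings → odd ⇒ inside.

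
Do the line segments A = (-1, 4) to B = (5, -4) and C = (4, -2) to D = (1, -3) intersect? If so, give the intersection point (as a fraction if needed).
Yes; intersection at (18/5, -32/15) (t = 23/30 on AB, s = 2/15 on CD)

Parametrize AB as A + t(B − A) = (-1 + 6 t, 4 + -8 t) and CD as C + s(D − C) = (4 + -3 s, -2 + -1 s). Solve the linear system for (t, s). Determinant = 30 ≠ 0, so a unique intersection of the containing lines exists. Solution: t = 23/30, s = 2/15 — both in [0, 1], so the segments cross. Intersection point: (18/5, -32/15).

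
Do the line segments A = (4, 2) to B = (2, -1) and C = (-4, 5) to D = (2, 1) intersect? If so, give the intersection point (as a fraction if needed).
No (intersection of containing lines falls outside at least one segment)

Parametrize and solve: t = 7/13, s = 15/13. At least one of these is outside [0, 1], so the segments do not intersect.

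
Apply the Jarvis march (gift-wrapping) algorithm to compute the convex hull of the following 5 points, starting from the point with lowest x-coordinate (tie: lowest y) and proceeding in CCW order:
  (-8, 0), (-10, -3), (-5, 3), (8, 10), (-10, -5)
Hull (CCW) = [(-10, -5), (8, 10), (-5, 3), (-8, 0), (-10, -3)]

Jarvis march: at each step, from the current hull vertex p, select the next vertex q as the point such that every other point lies strictly to the left of (or on) the directed line p → q. (Equivalently: for every other point r, the cross product (q − p) × (r − p) ≥ 0.)
Starting point (lowest x, tie lowest y): (-10, -5). Wrap until returning to start. Resulting hull: (-10, -5), (8, 10), (-5, 3), (-8, 0), (-10, -3).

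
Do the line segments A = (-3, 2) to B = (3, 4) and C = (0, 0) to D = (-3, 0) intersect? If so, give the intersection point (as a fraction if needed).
No (intersection of containing lines falls outside at least one segment)

Parametrize and solve: t = -1, s = 3. At least one of these is outside [0, 1], so the segments do not intersect.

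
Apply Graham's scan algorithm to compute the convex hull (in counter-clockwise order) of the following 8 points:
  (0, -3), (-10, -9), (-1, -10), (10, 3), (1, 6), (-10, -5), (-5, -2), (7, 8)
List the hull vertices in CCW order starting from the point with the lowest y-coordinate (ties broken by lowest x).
Hull (CCW) = [(-1, -10), (10, 3), (7, 8), (1, 6), (-10, -5), (-10, -9)]

Graham scan procedure:
  1. Find the pivot p₀ = point with lowest y (tie → lowest x): (-1, -10).
  2. Sort the remaining points by polar angle around p₀.
  3. Walk through sorted points, maintaining a stack; pop the top while the last three entries make a non-left turn (cross product ≤ 0).
  4. Final stack is the convex hull in CCW order: (-1, -10), (10, 3), (7, 8), (1, 6), (-10, -5), (-10, -9).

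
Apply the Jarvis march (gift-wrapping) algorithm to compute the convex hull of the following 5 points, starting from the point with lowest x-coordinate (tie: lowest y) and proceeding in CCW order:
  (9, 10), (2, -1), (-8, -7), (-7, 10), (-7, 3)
Hull (CCW) = [(-8, -7), (2, -1), (9, 10), (-7, 10)]

Jarvis march: at each step, from the current hull vertex p, select the next vertex q as the point such that every other point lies strictly to the left of (or on) the directed line p → q. (Equivalently: for every other point r, the cross product (q − p) × (r − p) ≥ 0.)
Starting point (lowest x, tie lowest y): (-8, -7). Wrap until returning to start. Resulting hull: (-8, -7), (2, -1), (9, 10), (-7, 10).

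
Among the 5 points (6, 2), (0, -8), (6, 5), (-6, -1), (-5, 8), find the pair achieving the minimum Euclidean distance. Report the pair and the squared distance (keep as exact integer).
Pair = ((6, 2), (6, 5)); squared distance = 9

Compute all C(5, 2) = 10 pairwise squared distances (x_i − x_j)² + (y_i − y_j)². The minimum is 9, attained by the pair ((6, 2), (6, 5)).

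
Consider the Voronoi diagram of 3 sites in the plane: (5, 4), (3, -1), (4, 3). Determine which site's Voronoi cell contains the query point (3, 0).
Nearest site = (3, -1)

The Voronoi cell of site s contains exactly those query points closer to s than to any other site. Compute squared distances from q = (3, 0) to each site:
  (3 − 3)² + (-1 − 0)² = 1
  (4 − 3)² + (3 − 0)² = 10
  (5 − 3)² + (4 − 0)² = 20
Minimum is attained by (3, -1), so q lies in its Voronoi cell.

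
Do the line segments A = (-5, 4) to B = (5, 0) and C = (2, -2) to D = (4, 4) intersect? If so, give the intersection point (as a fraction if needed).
Yes; intersection at (50/17, 14/17) (t = 27/34 on AB, s = 8/17 on CD)

Parametrize AB as A + t(B − A) = (-5 + 10 t, 4 + -4 t) and CD as C + s(D − C) = (2 + 2 s, -2 + 6 s). Solve the linear system for (t, s). Determinant = -68 ≠ 0, so a unique intersection of the containing lines exists. Solution: t = 27/34, s = 8/17 — both in [0, 1], so the segments cross. Intersection point: (50/17, 14/17).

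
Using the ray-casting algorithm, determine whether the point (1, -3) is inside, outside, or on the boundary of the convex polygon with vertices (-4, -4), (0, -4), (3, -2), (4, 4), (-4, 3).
The point (1, -3) lies strictly inside the polygon

Cast a horizontal ray to the right from the query point and count how many polygon edges it crosses (each edge strictly once or zero times, handled with the usual half-open convention). 
Parity of crossings → odd ⇒ inside.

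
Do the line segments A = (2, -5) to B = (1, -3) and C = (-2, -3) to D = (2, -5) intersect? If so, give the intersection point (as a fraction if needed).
Yes; intersection at (2, -5) (t = 0 on AB, s = 1 on CD)

Parametrize AB as A + t(B − A) = (2 + -1 t, -5 + 2 t) and CD as C + s(D − C) = (-2 + 4 s, -3 + -2 s). Solve the linear system for (t, s). Determinant = 6 ≠ 0, so a unique intersection of the containing lines exists. Solution: t = 0, s = 1 — both in [0, 1], so the segments cross. Intersection point: (2, -5).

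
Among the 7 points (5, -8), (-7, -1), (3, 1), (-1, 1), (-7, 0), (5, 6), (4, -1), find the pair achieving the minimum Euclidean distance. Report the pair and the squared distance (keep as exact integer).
Pair = ((-7, -1), (-7, 0)); squared distance = 1

Compute all C(7, 2) = 21 pairwise squared distances (x_i − x_j)² + (y_i − y_j)². The minimum is 1, attained by the pair ((-7, -1), (-7, 0)).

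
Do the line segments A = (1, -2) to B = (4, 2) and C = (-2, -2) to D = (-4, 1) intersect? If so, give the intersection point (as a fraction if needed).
No (intersection of containing lines falls outside at least one segment)

Parametrize and solve: t = -9/17, s = -12/17. At least one of these is outside [0, 1], so the segments do not intersect.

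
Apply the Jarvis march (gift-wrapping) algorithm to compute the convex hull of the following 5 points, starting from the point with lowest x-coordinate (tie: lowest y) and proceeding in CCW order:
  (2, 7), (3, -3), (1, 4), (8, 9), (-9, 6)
Hull (CCW) = [(-9, 6), (3, -3), (8, 9)]

Jarvis march: at each step, from the current hull vertex p, select the next vertex q as the point such that every other point lies strictly to the left of (or on) the directed line p → q. (Equivalently: for every other point r, the cross product (q − p) × (r − p) ≥ 0.)
Starting point (lowest x, tie lowest y): (-9, 6). Wrap until returning to start. Resulting hull: (-9, 6), (3, -3), (8, 9).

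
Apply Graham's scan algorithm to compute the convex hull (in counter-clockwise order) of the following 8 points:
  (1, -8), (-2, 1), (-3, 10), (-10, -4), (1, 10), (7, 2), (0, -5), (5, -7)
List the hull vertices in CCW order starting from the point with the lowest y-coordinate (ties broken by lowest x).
Hull (CCW) = [(1, -8), (5, -7), (7, 2), (1, 10), (-3, 10), (-10, -4)]

Graham scan procedure:
  1. Find the pivot p₀ = point with lowest y (tie → lowest x): (1, -8).
  2. Sort the remaining points by polar angle around p₀.
  3. Walk through sorted points, maintaining a stack; pop the top while the last three entries make a non-left turn (cross product ≤ 0).
  4. Final stack is the convex hull in CCW order: (1, -8), (5, -7), (7, 2), (1, 10), (-3, 10), (-10, -4).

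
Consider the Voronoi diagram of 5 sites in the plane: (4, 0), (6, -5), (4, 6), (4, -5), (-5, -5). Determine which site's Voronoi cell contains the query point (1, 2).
Nearest site = (4, 0)

The Voronoi cell of site s contains exactly those query points closer to s than to any other site. Compute squared distances from q = (1, 2) to each site:
  (4 − 1)² + (0 − 2)² = 13
  (4 − 1)² + (6 − 2)² = 25
  (4 − 1)² + (-5 − 2)² = 58
  (6 − 1)² + (-5 − 2)² = 74
  (-5 − 1)² + (-5 − 2)² = 85
Minimum is attained by (4, 0), so q lies in its Voronoi cell.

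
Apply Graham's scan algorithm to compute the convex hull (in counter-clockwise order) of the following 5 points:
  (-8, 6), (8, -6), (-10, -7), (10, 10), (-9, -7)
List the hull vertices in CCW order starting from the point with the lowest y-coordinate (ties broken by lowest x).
Hull (CCW) = [(-10, -7), (-9, -7), (8, -6), (10, 10), (-8, 6)]

Graham scan procedure:
  1. Find the pivot p₀ = point with lowest y (tie → lowest x): (-10, -7).
  2. Sort the remaining points by polar angle around p₀.
  3. Walk through sorted points, maintaining a stack; pop the top while the last three entries make a non-left turn (cross product ≤ 0).
  4. Final stack is the convex hull in CCW order: (-10, -7), (-9, -7), (8, -6), (10, 10), (-8, 6).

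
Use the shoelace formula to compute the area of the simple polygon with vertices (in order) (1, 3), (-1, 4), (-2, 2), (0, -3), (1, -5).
Area = 15

Shoelace formula: Area = (1/2) |Σ_i (x_i · y_{i+1} − x_{i+1} · y_i)| (indices mod n). Compute each cross term:
  (1)(4) − (-1)(3) = 7
  (-1)(2) − (-2)(4) = 6
  (-2)(-3) − (0)(2) = 6
  (0)(-5) − (1)(-3) = 3
  (1)(3) − (1)(-5) = 8
Sum = 30, so (signed) Area = 30/2 = 15, |Area| = 15.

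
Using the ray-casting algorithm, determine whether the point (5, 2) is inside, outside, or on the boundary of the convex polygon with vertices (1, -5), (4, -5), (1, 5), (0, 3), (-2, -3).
The point (5, 2) lies strictly outside the polygon

Cast a horizontal ray to the right from the query point and count how many polygon edges it crosses (each edge strictly once or zero times, handled with the usual half-open convention). 
Parity of crossings → even ⇒ outside.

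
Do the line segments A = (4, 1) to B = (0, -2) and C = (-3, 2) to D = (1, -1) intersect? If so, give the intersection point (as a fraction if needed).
No (intersection of containing lines falls outside at least one segment)

Parametrize and solve: t = 17/24, s = 25/24. At least one of these is outside [0, 1], so the segments do not intersect.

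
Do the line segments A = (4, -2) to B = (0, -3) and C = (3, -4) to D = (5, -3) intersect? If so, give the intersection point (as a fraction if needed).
No (intersection of containing lines falls outside at least one segment)

Parametrize and solve: t = -3/2, s = 7/2. At least one of these is outside [0, 1], so the segments do not intersect.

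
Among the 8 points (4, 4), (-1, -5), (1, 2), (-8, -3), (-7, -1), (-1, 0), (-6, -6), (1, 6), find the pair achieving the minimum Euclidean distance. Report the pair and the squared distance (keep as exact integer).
Pair = ((-8, -3), (-7, -1)); squared distance = 5

Compute all C(8, 2) = 28 pairwise squared distances (x_i − x_j)² + (y_i − y_j)². The minimum is 5, attained by the pair ((-8, -3), (-7, -1)).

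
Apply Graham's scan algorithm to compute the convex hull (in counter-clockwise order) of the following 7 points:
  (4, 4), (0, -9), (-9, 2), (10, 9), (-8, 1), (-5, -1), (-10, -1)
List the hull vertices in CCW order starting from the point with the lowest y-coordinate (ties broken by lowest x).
Hull (CCW) = [(0, -9), (10, 9), (-9, 2), (-10, -1)]

Graham scan procedure:
  1. Find the pivot p₀ = point with lowest y (tie → lowest x): (0, -9).
  2. Sort the remaining points by polar angle around p₀.
  3. Walk through sorted points, maintaining a stack; pop the top while the last three entries make a non-left turn (cross product ≤ 0).
  4. Final stack is the convex hull in CCW order: (0, -9), (10, 9), (-9, 2), (-10, -1).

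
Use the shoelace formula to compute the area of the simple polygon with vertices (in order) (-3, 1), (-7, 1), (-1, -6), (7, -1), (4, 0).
Area = 49

Shoelace formula: Area = (1/2) |Σ_i (x_i · y_{i+1} − x_{i+1} · y_i)| (indices mod n). Compute each cross term:
  (-3)(1) − (-7)(1) = 4
  (-7)(-6) − (-1)(1) = 43
  (-1)(-1) − (7)(-6) = 43
  (7)(0) − (4)(-1) = 4
  (4)(1) − (-3)(0) = 4
Sum = 98, so (signed) Area = 98/2 = 49, |Area| = 49.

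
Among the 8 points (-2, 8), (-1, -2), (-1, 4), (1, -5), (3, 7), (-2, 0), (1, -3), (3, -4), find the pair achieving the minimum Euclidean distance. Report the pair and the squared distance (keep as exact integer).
Pair = ((1, -5), (1, -3)); squared distance = 4

Compute all C(8, 2) = 28 pairwise squared distances (x_i − x_j)² + (y_i − y_j)². The minimum is 4, attained by the pair ((1, -5), (1, -3)).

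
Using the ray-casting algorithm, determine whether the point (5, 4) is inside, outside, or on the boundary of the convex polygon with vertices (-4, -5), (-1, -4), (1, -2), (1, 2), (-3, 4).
The point (5, 4) lies strictly outside the polygon

Cast a horizontal ray to the right from the query point and count how many polygon edges it crosses (each edge strictly once or zero times, handled with the usual half-open convention). 
Parity of crossings → even ⇒ outside.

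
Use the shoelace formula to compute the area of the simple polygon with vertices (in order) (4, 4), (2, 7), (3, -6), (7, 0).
Area = 57/2

Shoelace formula: Area = (1/2) |Σ_i (x_i · y_{i+1} − x_{i+1} · y_i)| (indices mod n). Compute each cross term:
  (4)(7) − (2)(4) = 20
  (2)(-6) − (3)(7) = -33
  (3)(0) − (7)(-6) = 42
  (7)(4) − (4)(0) = 28
Sum = 57, so (signed) Area = 57/2 = 57/2, |Area| = 57/2.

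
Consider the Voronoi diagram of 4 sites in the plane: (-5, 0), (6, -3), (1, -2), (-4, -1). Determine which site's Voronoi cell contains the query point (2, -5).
Nearest site = (1, -2)

The Voronoi cell of site s contains exactly those query points closer to s than to any other site. Compute squared distances from q = (2, -5) to each site:
  (1 − 2)² + (-2 − -5)² = 10
  (6 − 2)² + (-3 − -5)² = 20
  (-4 − 2)² + (-1 − -5)² = 52
  (-5 − 2)² + (0 − -5)² = 74
Minimum is attained by (1, -2), so q lies in its Voronoi cell.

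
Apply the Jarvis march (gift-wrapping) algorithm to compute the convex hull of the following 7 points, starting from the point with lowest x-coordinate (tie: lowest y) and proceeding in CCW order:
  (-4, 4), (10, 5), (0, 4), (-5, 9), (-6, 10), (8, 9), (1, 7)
Hull (CCW) = [(-6, 10), (-4, 4), (0, 4), (10, 5), (8, 9)]

Jarvis march: at each step, from the current hull vertex p, select the next vertex q as the point such that every other point lies strictly to the left of (or on) the directed line p → q. (Equivalently: for every other point r, the cross product (q − p) × (r − p) ≥ 0.)
Starting point (lowest x, tie lowest y): (-6, 10). Wrap until returning to start. Resulting hull: (-6, 10), (-4, 4), (0, 4), (10, 5), (8, 9).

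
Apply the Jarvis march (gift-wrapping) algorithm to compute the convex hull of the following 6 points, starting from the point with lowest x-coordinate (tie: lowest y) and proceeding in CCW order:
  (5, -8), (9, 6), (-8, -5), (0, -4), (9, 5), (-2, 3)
Hull (CCW) = [(-8, -5), (5, -8), (9, 5), (9, 6), (-2, 3)]

Jarvis march: at each step, from the current hull vertex p, select the next vertex q as the point such that every other point lies strictly to the left of (or on) the directed line p → q. (Equivalently: for every other point r, the cross product (q − p) × (r − p) ≥ 0.)
Starting point (lowest x, tie lowest y): (-8, -5). Wrap until returning to start. Resulting hull: (-8, -5), (5, -8), (9, 5), (9, 6), (-2, 3).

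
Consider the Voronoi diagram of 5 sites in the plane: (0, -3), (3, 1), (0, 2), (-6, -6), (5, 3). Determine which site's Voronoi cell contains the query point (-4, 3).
Nearest site = (0, 2)

The Voronoi cell of site s contains exactly those query points closer to s than to any other site. Compute squared distances from q = (-4, 3) to each site:
  (0 − -4)² + (2 − 3)² = 17
  (0 − -4)² + (-3 − 3)² = 52
  (3 − -4)² + (1 − 3)² = 53
  (5 − -4)² + (3 − 3)² = 81
  (-6 − -4)² + (-6 − 3)² = 85
Minimum is attained by (0, 2), so q lies in its Voronoi cell.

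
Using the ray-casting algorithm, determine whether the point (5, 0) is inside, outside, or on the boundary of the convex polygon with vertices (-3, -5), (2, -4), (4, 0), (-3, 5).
The point (5, 0) lies strictly outside the polygon

Cast a horizontal ray to the right from the query point and count how many polygon edges it crosses (each edge strictly once or zero times, handled with the usual half-open convention). 
Parity of crossings → even ⇒ outside.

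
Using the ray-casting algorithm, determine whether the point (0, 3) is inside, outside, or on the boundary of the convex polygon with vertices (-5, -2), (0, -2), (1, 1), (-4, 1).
The point (0, 3) lies strictly outside the polygon

Cast a horizontal ray to the right from the query point and count how many polygon edges it crosses (each edge strictly once or zero times, handled with the usual half-open convention). 
Parity of crossings → even ⇒ outside.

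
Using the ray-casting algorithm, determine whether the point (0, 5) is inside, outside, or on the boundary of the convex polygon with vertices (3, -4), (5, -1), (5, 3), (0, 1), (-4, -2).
The point (0, 5) lies strictly outside the polygon

Cast a horizontal ray to the right from the query point and count how many polygon edges it crosses (each edge strictly once or zero times, handled with the usual half-open convention). 
Parity of crossings → even ⇒ outside.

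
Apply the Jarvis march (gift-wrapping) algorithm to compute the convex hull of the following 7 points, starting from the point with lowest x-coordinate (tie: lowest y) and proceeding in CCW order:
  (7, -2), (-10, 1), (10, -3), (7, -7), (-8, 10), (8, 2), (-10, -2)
Hull (CCW) = [(-10, -2), (7, -7), (10, -3), (8, 2), (-8, 10), (-10, 1)]

Jarvis march: at each step, from the current hull vertex p, select the next vertex q as the point such that every other point lies strictly to the left of (or on) the directed line p → q. (Equivalently: for every other point r, the cross product (q − p) × (r − p) ≥ 0.)
Starting point (lowest x, tie lowest y): (-10, -2). Wrap until returning to start. Resulting hull: (-10, -2), (7, -7), (10, -3), (8, 2), (-8, 10), (-10, 1).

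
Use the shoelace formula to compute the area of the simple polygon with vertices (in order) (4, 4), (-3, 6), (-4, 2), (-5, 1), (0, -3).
Area = 87/2

Shoelace formula: Area = (1/2) |Σ_i (x_i · y_{i+1} − x_{i+1} · y_i)| (indices mod n). Compute each cross term:
  (4)(6) − (-3)(4) = 36
  (-3)(2) − (-4)(6) = 18
  (-4)(1) − (-5)(2) = 6
  (-5)(-3) − (0)(1) = 15
  (0)(4) − (4)(-3) = 12
Sum = 87, so (signed) Area = 87/2 = 87/2, |Area| = 87/2.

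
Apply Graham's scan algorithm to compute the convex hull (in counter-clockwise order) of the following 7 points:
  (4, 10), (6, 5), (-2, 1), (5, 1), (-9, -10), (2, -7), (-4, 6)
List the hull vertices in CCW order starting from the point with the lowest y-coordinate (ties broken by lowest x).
Hull (CCW) = [(-9, -10), (2, -7), (5, 1), (6, 5), (4, 10), (-4, 6)]

Graham scan procedure:
  1. Find the pivot p₀ = point with lowest y (tie → lowest x): (-9, -10).
  2. Sort the remaining points by polar angle around p₀.
  3. Walk through sorted points, maintaining a stack; pop the top while the last three entries make a non-left turn (cross product ≤ 0).
  4. Final stack is the convex hull in CCW order: (-9, -10), (2, -7), (5, 1), (6, 5), (4, 10), (-4, 6).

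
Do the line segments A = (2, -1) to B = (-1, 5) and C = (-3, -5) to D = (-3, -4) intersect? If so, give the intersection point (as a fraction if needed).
No (intersection of containing lines falls outside at least one segment)

Parametrize and solve: t = 5/3, s = 14. At least one of these is outside [0, 1], so the segments do not intersect.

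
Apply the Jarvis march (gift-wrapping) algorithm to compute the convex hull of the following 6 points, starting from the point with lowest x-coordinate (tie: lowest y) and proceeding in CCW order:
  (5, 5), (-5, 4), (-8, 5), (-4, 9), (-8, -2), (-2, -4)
Hull (CCW) = [(-8, -2), (-2, -4), (5, 5), (-4, 9), (-8, 5)]

Jarvis march: at each step, from the current hull vertex p, select the next vertex q as the point such that every other point lies strictly to the left of (or on) the directed line p → q. (Equivalently: for every other point r, the cross product (q − p) × (r − p) ≥ 0.)
Starting point (lowest x, tie lowest y): (-8, -2). Wrap until returning to start. Resulting hull: (-8, -2), (-2, -4), (5, 5), (-4, 9), (-8, 5).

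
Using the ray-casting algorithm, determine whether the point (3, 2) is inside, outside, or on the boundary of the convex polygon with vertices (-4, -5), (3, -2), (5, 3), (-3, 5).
The point (3, 2) lies strictly inside the polygon

Cast a horizontal ray to the right from the query point and count how many polygon edges it crosses (each edge strictly once or zero times, handled with the usual half-open convention). 
Parity of crossings → odd ⇒ inside.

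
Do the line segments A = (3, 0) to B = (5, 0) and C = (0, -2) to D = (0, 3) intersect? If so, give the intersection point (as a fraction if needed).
No (intersection of containing lines falls outside at least one segment)

Parametrize and solve: t = -3/2, s = 2/5. At least one of these is outside [0, 1], so the segments do not intersect.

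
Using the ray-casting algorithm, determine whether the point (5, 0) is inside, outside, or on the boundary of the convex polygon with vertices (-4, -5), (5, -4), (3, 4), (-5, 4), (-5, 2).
The point (5, 0) lies strictly outside the polygon

Cast a horizontal ray to the right from the query point and count how many polygon edges it crosses (each edge strictly once or zero times, handled with the usual half-open convention). 
Parity of crossings → even ⇒ outside.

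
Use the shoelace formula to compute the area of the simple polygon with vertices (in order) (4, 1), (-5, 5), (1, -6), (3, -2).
Area = 77/2

Shoelace formula: Area = (1/2) |Σ_i (x_i · y_{i+1} − x_{i+1} · y_i)| (indices mod n). Compute each cross term:
  (4)(5) − (-5)(1) = 25
  (-5)(-6) − (1)(5) = 25
  (1)(-2) − (3)(-6) = 16
  (3)(1) − (4)(-2) = 11
Sum = 77, so (signed) Area = 77/2 = 77/2, |Area| = 77/2.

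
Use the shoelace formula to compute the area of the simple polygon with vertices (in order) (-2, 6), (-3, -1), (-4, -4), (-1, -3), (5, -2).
Area = 79/2

Shoelace formula: Area = (1/2) |Σ_i (x_i · y_{i+1} − x_{i+1} · y_i)| (indices mod n). Compute each cross term:
  (-2)(-1) − (-3)(6) = 20
  (-3)(-4) − (-4)(-1) = 8
  (-4)(-3) − (-1)(-4) = 8
  (-1)(-2) − (5)(-3) = 17
  (5)(6) − (-2)(-2) = 26
Sum = 79, so (signed) Area = 79/2 = 79/2, |Area| = 79/2.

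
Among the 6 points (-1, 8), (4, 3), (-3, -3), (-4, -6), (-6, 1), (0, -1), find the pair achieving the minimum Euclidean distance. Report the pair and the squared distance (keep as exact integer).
Pair = ((-3, -3), (-4, -6)); squared distance = 10

Compute all C(6, 2) = 15 pairwise squared distances (x_i − x_j)² + (y_i − y_j)². The minimum is 10, attained by the pair ((-3, -3), (-4, -6)).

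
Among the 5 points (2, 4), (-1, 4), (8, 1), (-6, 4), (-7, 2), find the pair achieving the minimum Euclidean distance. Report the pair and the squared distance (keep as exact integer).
Pair = ((-6, 4), (-7, 2)); squared distance = 5

Compute all C(5, 2) = 10 pairwise squared distances (x_i − x_j)² + (y_i − y_j)². The minimum is 5, attained by the pair ((-6, 4), (-7, 2)).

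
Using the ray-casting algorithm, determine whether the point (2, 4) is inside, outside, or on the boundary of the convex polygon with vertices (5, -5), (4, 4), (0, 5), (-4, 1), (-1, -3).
The point (2, 4) lies strictly inside the polygon

Cast a horizontal ray to the right from the query point and count how many polygon edges it crosses (each edge strictly once or zero times, handled with the usual half-open convention). 
Parity of crossings → odd ⇒ inside.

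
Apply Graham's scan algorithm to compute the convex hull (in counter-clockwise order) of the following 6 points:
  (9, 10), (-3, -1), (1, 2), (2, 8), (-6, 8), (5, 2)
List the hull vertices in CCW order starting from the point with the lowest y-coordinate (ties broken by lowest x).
Hull (CCW) = [(-3, -1), (5, 2), (9, 10), (-6, 8)]

Graham scan procedure:
  1. Find the pivot p₀ = point with lowest y (tie → lowest x): (-3, -1).
  2. Sort the remaining points by polar angle around p₀.
  3. Walk through sorted points, maintaining a stack; pop the top while the last three entries make a non-left turn (cross product ≤ 0).
  4. Final stack is the convex hull in CCW order: (-3, -1), (5, 2), (9, 10), (-6, 8).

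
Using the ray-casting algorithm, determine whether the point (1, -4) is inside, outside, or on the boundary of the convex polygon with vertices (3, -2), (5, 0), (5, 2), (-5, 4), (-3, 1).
The point (1, -4) lies strictly outside the polygon

Cast a horizontal ray to the right from the query point and count how many polygon edges it crosses (each edge strictly once or zero times, handled with the usual half-open convention). 
Parity of crossings → even ⇒ outside.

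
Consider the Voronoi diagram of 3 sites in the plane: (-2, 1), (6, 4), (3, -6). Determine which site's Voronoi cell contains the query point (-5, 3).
Nearest site = (-2, 1)

The Voronoi cell of site s contains exactly those query points closer to s than to any other site. Compute squared distances from q = (-5, 3) to each site:
  (-2 − -5)² + (1 − 3)² = 13
  (6 − -5)² + (4 − 3)² = 122
  (3 − -5)² + (-6 − 3)² = 145
Minimum is attained by (-2, 1), so q lies in its Voronoi cell.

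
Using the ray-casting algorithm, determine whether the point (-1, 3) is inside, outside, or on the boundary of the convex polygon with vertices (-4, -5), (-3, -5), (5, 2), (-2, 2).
The point (-1, 3) lies strictly outside the polygon

Cast a horizontal ray to the right from the query point and count how many polygon edges it crosses (each edge strictly once or zero times, handled with the usual half-open convention). 
Parity of crossings → even ⇒ outside.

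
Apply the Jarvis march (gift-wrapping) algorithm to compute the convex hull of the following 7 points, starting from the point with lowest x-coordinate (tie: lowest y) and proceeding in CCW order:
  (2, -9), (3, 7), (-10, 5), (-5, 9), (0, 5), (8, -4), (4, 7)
Hull (CCW) = [(-10, 5), (2, -9), (8, -4), (4, 7), (-5, 9)]

Jarvis march: at each step, from the current hull vertex p, select the next vertex q as the point such that every other point lies strictly to the left of (or on) the directed line p → q. (Equivalently: for every other point r, the cross product (q − p) × (r − p) ≥ 0.)
Starting point (lowest x, tie lowest y): (-10, 5). Wrap until returning to start. Resulting hull: (-10, 5), (2, -9), (8, -4), (4, 7), (-5, 9).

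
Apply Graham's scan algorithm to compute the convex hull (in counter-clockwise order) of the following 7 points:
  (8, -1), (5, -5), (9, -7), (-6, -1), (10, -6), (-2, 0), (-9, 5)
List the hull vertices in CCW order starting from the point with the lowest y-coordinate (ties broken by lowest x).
Hull (CCW) = [(9, -7), (10, -6), (8, -1), (-9, 5), (-6, -1)]

Graham scan procedure:
  1. Find the pivot p₀ = point with lowest y (tie → lowest x): (9, -7).
  2. Sort the remaining points by polar angle around p₀.
  3. Walk through sorted points, maintaining a stack; pop the top while the last three entries make a non-left turn (cross product ≤ 0).
  4. Final stack is the convex hull in CCW order: (9, -7), (10, -6), (8, -1), (-9, 5), (-6, -1).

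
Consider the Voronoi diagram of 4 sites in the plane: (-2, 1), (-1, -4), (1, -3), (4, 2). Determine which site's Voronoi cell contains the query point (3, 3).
Nearest site = (4, 2)

The Voronoi cell of site s contains exactly those query points closer to s than to any other site. Compute squared distances from q = (3, 3) to each site:
  (4 − 3)² + (2 − 3)² = 2
  (-2 − 3)² + (1 − 3)² = 29
  (1 − 3)² + (-3 − 3)² = 40
  (-1 − 3)² + (-4 − 3)² = 65
Minimum is attained by (4, 2), so q lies in its Voronoi cell.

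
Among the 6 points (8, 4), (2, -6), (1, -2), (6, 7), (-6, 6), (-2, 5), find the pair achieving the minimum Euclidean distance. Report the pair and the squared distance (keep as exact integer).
Pair = ((8, 4), (6, 7)); squared distance = 13

Compute all C(6, 2) = 15 pairwise squared distances (x_i − x_j)² + (y_i − y_j)². The minimum is 13, attained by the pair ((8, 4), (6, 7)).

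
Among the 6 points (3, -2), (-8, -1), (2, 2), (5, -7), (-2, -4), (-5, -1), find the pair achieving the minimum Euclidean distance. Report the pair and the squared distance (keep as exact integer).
Pair = ((-8, -1), (-5, -1)); squared distance = 9

Compute all C(6, 2) = 15 pairwise squared distances (x_i − x_j)² + (y_i − y_j)². The minimum is 9, attained by the pair ((-8, -1), (-5, -1)).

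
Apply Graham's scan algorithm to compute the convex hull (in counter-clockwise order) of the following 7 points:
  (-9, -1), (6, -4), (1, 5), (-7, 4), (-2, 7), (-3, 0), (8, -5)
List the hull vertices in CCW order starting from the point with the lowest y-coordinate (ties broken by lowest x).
Hull (CCW) = [(8, -5), (1, 5), (-2, 7), (-7, 4), (-9, -1)]

Graham scan procedure:
  1. Find the pivot p₀ = point with lowest y (tie → lowest x): (8, -5).
  2. Sort the remaining points by polar angle around p₀.
  3. Walk through sorted points, maintaining a stack; pop the top while the last three entries make a non-left turn (cross product ≤ 0).
  4. Final stack is the convex hull in CCW order: (8, -5), (1, 5), (-2, 7), (-7, 4), (-9, -1).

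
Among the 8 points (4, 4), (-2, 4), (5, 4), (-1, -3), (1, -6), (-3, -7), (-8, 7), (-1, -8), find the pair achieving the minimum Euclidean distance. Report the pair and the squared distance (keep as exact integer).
Pair = ((4, 4), (5, 4)); squared distance = 1

Compute all C(8, 2) = 28 pairwise squared distances (x_i − x_j)² + (y_i − y_j)². The minimum is 1, attained by the pair ((4, 4), (5, 4)).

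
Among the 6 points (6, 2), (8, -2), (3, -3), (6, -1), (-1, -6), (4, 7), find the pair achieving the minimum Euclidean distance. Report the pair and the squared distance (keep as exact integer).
Pair = ((8, -2), (6, -1)); squared distance = 5

Compute all C(6, 2) = 15 pairwise squared distances (x_i − x_j)² + (y_i − y_j)². The minimum is 5, attained by the pair ((8, -2), (6, -1)).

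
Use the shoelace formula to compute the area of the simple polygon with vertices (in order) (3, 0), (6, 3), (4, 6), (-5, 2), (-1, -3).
Area = 97/2

Shoelace formula: Area = (1/2) |Σ_i (x_i · y_{i+1} − x_{i+1} · y_i)| (indices mod n). Compute each cross term:
  (3)(3) − (6)(0) = 9
  (6)(6) − (4)(3) = 24
  (4)(2) − (-5)(6) = 38
  (-5)(-3) − (-1)(2) = 17
  (-1)(0) − (3)(-3) = 9
Sum = 97, so (signed) Area = 97/2 = 97/2, |Area| = 97/2.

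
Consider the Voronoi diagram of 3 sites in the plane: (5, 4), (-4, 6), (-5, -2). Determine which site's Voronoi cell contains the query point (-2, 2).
Nearest site = (-4, 6)

The Voronoi cell of site s contains exactly those query points closer to s than to any other site. Compute squared distances from q = (-2, 2) to each site:
  (-4 − -2)² + (6 − 2)² = 20
  (-5 − -2)² + (-2 − 2)² = 25
  (5 − -2)² + (4 − 2)² = 53
Minimum is attained by (-4, 6), so q lies in its Voronoi cell.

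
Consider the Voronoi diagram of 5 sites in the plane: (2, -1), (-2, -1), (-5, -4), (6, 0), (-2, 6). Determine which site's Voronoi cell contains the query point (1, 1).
Nearest site = (2, -1)

The Voronoi cell of site s contains exactly those query points closer to s than to any other site. Compute squared distances from q = (1, 1) to each site:
  (2 − 1)² + (-1 − 1)² = 5
  (-2 − 1)² + (-1 − 1)² = 13
  (6 − 1)² + (0 − 1)² = 26
  (-2 − 1)² + (6 − 1)² = 34
  (-5 − 1)² + (-4 − 1)² = 61
Minimum is attained by (2, -1), so q lies in its Voronoi cell.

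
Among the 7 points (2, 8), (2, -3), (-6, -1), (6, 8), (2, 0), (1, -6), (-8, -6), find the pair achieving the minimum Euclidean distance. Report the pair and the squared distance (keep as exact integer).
Pair = ((2, -3), (2, 0)); squared distance = 9

Compute all C(7, 2) = 21 pairwise squared distances (x_i − x_j)² + (y_i − y_j)². The minimum is 9, attained by the pair ((2, -3), (2, 0)).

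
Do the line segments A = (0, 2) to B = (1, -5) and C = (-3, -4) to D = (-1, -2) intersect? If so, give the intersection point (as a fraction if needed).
No (intersection of containing lines falls outside at least one segment)

Parametrize and solve: t = 3/8, s = 27/16. At least one of these is outside [0, 1], so the segments do not intersect.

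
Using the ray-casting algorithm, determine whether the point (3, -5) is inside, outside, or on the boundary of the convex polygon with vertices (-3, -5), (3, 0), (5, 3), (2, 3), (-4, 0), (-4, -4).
The point (3, -5) lies strictly outside the polygon

Cast a horizontal ray to the right from the query point and count how many polygon edges it crosses (each edge strictly once or zero times, handled with the usual half-open convention). 
Parity of crossings → even ⇒ outside.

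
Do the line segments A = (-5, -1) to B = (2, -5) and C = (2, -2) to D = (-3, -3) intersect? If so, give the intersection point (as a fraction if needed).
Yes; intersection at (-17/9, -25/9) (t = 4/9 on AB, s = 7/9 on CD)

Parametrize AB as A + t(B − A) = (-5 + 7 t, -1 + -4 t) and CD as C + s(D − C) = (2 + -5 s, -2 + -1 s). Solve the linear system for (t, s). Determinant = 27 ≠ 0, so a unique intersection of the containing lines exists. Solution: t = 4/9, s = 7/9 — both in [0, 1], so the segments cross. Intersection point: (-17/9, -25/9).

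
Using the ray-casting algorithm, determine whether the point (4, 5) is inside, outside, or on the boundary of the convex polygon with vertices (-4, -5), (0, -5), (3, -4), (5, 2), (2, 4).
The point (4, 5) lies strictly outside the polygon

Cast a horizontal ray to the right from the query point and count how many polygon edges it crosses (each edge strictly once or zero times, handled with the usual half-open convention). 
Parity of crossings → even ⇒ outside.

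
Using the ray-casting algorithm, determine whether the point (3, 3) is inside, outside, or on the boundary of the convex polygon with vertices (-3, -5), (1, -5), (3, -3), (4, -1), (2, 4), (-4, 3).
The point (3, 3) lies strictly outside the polygon

Cast a horizontal ray to the right from the query point and count how many polygon edges it crosses (each edge strictly once or zero times, handled with the usual half-open convention). 
Parity of crossings → even ⇒ outside.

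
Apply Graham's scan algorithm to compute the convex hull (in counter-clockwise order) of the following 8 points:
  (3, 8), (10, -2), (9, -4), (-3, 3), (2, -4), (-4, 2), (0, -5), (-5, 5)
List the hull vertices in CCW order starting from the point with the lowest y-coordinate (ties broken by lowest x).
Hull (CCW) = [(0, -5), (9, -4), (10, -2), (3, 8), (-5, 5), (-4, 2)]

Graham scan procedure:
  1. Find the pivot p₀ = point with lowest y (tie → lowest x): (0, -5).
  2. Sort the remaining points by polar angle around p₀.
  3. Walk through sorted points, maintaining a stack; pop the top while the last three entries make a non-left turn (cross product ≤ 0).
  4. Final stack is the convex hull in CCW order: (0, -5), (9, -4), (10, -2), (3, 8), (-5, 5), (-4, 2).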